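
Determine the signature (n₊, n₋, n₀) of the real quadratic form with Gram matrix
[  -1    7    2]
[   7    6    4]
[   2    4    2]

Answer: (2, 1, 0)

Derivation:
step 0: pivot -1 → sign −
step 1: pivot 55 → sign +
step 2: pivot 6/55 → sign +
signature = (2, 1, 0)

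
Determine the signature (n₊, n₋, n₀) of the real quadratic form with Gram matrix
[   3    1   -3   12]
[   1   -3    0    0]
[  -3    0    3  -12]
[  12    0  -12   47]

step 0: pivot 3 → sign +
step 1: pivot -10/3 → sign −
step 2: pivot 3/10 → sign +
step 3: pivot -1 → sign −
signature = (2, 2, 0)

Answer: (2, 2, 0)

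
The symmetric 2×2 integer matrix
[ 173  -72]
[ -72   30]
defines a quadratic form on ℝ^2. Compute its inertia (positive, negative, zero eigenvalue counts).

step 0: pivot 173 → sign +
step 1: pivot 6/173 → sign +
signature = (2, 0, 0)

Answer: (2, 0, 0)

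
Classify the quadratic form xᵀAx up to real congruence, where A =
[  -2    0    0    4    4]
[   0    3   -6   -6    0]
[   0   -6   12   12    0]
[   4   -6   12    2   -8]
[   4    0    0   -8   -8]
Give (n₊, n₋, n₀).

step 0: pivot -2 → sign −
step 1: pivot 3 → sign +
step 2: pivot -2 → sign −
step 3: row/col 3 already zero → sign 0
step 4: row/col 4 already zero → sign 0
signature = (1, 2, 2)

Answer: (1, 2, 2)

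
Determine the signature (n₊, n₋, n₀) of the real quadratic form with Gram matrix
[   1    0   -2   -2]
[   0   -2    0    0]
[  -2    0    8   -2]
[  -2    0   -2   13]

Answer: (2, 1, 1)

Derivation:
step 0: pivot 1 → sign +
step 1: pivot -2 → sign −
step 2: pivot 4 → sign +
step 3: row/col 3 already zero → sign 0
signature = (2, 1, 1)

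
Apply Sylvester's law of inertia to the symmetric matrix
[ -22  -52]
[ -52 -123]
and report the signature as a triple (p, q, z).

step 0: pivot -22 → sign −
step 1: pivot -1/11 → sign −
signature = (0, 2, 0)

Answer: (0, 2, 0)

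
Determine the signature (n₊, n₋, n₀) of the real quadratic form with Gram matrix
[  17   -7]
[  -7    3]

Answer: (2, 0, 0)

Derivation:
step 0: pivot 17 → sign +
step 1: pivot 2/17 → sign +
signature = (2, 0, 0)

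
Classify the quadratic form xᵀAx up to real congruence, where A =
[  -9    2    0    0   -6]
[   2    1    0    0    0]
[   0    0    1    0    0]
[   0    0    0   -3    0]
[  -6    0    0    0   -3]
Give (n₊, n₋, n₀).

Answer: (2, 3, 0)

Derivation:
step 0: pivot -9 → sign −
step 1: pivot 13/9 → sign +
step 2: pivot 1 → sign +
step 3: pivot -3 → sign −
step 4: pivot -3/13 → sign −
signature = (2, 3, 0)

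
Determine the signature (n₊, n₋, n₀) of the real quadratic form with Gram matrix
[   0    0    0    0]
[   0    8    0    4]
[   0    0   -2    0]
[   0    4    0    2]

step 0: pivot 8 → sign +
step 1: pivot -2 → sign −
step 2: row/col 2 already zero → sign 0
step 3: row/col 3 already zero → sign 0
signature = (1, 1, 2)

Answer: (1, 1, 2)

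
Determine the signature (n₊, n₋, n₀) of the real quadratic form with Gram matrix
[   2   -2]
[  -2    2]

step 0: pivot 2 → sign +
step 1: row/col 1 already zero → sign 0
signature = (1, 0, 1)

Answer: (1, 0, 1)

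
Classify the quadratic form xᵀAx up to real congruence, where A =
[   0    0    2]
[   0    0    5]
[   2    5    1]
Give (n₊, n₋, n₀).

Answer: (1, 1, 1)

Derivation:
step 0: pivot 1 → sign +
step 1: pivot -25 → sign −
step 2: row/col 2 already zero → sign 0
signature = (1, 1, 1)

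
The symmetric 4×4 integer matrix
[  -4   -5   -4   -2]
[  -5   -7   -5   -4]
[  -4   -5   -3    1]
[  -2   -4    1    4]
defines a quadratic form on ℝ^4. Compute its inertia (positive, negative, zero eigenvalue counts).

step 0: pivot -4 → sign −
step 1: pivot -3/4 → sign −
step 2: pivot 1 → sign +
step 3: pivot -1 → sign −
signature = (1, 3, 0)

Answer: (1, 3, 0)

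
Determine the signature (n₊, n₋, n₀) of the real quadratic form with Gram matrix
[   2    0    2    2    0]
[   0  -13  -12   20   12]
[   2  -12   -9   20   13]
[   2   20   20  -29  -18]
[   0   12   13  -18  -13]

Answer: (2, 3, 0)

Derivation:
step 0: pivot 2 → sign +
step 1: pivot -13 → sign −
step 2: pivot 1/13 → sign +
step 3: pivot -3 → sign −
step 4: pivot -2 → sign −
signature = (2, 3, 0)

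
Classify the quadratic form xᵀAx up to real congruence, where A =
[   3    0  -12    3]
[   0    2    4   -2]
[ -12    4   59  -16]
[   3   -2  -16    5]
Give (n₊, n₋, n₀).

step 0: pivot 3 → sign +
step 1: pivot 2 → sign +
step 2: pivot 3 → sign +
step 3: row/col 3 already zero → sign 0
signature = (3, 0, 1)

Answer: (3, 0, 1)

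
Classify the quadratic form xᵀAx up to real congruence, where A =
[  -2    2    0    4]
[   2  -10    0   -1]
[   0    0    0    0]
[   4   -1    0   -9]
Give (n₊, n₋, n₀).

Answer: (1, 2, 1)

Derivation:
step 0: pivot -2 → sign −
step 1: pivot -8 → sign −
step 2: pivot 1/8 → sign +
step 3: row/col 3 already zero → sign 0
signature = (1, 2, 1)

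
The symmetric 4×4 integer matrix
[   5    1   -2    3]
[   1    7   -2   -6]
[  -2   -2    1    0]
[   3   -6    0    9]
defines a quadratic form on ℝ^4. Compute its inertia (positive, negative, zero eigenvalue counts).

step 0: pivot 5 → sign +
step 1: pivot 34/5 → sign +
step 2: pivot -3/17 → sign −
step 3: pivot 3/2 → sign +
signature = (3, 1, 0)

Answer: (3, 1, 0)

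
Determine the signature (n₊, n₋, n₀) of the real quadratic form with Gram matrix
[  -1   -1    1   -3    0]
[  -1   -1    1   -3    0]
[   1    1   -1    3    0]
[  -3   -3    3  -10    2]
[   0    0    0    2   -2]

step 0: pivot -1 → sign −
step 1: pivot -1 → sign −
step 2: pivot 2 → sign +
step 3: row/col 3 already zero → sign 0
step 4: row/col 4 already zero → sign 0
signature = (1, 2, 2)

Answer: (1, 2, 2)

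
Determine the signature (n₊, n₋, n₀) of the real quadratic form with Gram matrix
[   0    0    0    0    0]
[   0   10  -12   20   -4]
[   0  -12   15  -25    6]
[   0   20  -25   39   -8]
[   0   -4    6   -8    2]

step 0: pivot 10 → sign +
step 1: pivot 3/5 → sign +
step 2: pivot -8/3 → sign −
step 3: pivot -1/2 → sign −
step 4: row/col 4 already zero → sign 0
signature = (2, 2, 1)

Answer: (2, 2, 1)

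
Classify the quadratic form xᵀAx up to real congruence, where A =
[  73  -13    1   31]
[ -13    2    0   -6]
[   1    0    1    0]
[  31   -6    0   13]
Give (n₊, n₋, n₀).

step 0: pivot 73 → sign +
step 1: pivot -23/73 → sign −
step 2: pivot 25/23 → sign +
step 3: pivot 3/25 → sign +
signature = (3, 1, 0)

Answer: (3, 1, 0)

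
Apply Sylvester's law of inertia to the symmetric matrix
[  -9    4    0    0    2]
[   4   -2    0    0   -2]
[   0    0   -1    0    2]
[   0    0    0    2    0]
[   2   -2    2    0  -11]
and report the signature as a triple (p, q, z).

Answer: (1, 4, 0)

Derivation:
step 0: pivot -9 → sign −
step 1: pivot -2/9 → sign −
step 2: pivot -1 → sign −
step 3: pivot 2 → sign +
step 4: pivot -1 → sign −
signature = (1, 4, 0)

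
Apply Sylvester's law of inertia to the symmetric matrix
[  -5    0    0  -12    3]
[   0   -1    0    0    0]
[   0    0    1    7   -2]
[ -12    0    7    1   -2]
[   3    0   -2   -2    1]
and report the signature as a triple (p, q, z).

step 0: pivot -5 → sign −
step 1: pivot -1 → sign −
step 2: pivot 1 → sign +
step 3: pivot -96/5 → sign −
step 4: row/col 4 already zero → sign 0
signature = (1, 3, 1)

Answer: (1, 3, 1)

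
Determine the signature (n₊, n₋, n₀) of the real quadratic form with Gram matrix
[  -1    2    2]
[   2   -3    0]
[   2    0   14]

Answer: (2, 1, 0)

Derivation:
step 0: pivot -1 → sign −
step 1: pivot 1 → sign +
step 2: pivot 2 → sign +
signature = (2, 1, 0)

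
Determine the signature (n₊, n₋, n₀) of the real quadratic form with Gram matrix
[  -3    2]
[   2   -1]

Answer: (1, 1, 0)

Derivation:
step 0: pivot -3 → sign −
step 1: pivot 1/3 → sign +
signature = (1, 1, 0)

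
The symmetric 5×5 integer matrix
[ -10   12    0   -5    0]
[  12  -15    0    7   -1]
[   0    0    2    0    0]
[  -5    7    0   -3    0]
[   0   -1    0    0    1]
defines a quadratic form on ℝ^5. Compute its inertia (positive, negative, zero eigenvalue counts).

Answer: (3, 2, 0)

Derivation:
step 0: pivot -10 → sign −
step 1: pivot -3/5 → sign −
step 2: pivot 2 → sign +
step 3: pivot 7/6 → sign +
step 4: pivot 2/7 → sign +
signature = (3, 2, 0)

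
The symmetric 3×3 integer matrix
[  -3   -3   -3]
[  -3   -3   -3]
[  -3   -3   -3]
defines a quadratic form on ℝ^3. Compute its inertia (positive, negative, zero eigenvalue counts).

step 0: pivot -3 → sign −
step 1: row/col 1 already zero → sign 0
step 2: row/col 2 already zero → sign 0
signature = (0, 1, 2)

Answer: (0, 1, 2)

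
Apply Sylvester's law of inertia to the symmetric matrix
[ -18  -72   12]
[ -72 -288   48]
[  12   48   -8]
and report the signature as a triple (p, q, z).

Answer: (0, 1, 2)

Derivation:
step 0: pivot -18 → sign −
step 1: row/col 1 already zero → sign 0
step 2: row/col 2 already zero → sign 0
signature = (0, 1, 2)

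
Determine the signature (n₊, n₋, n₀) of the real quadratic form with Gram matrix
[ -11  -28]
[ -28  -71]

step 0: pivot -11 → sign −
step 1: pivot 3/11 → sign +
signature = (1, 1, 0)

Answer: (1, 1, 0)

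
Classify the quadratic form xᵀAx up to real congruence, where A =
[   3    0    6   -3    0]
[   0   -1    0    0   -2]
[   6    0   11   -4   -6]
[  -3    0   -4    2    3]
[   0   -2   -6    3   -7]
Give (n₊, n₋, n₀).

step 0: pivot 3 → sign +
step 1: pivot -1 → sign −
step 2: pivot -1 → sign −
step 3: pivot 3 → sign +
step 4: pivot 6 → sign +
signature = (3, 2, 0)

Answer: (3, 2, 0)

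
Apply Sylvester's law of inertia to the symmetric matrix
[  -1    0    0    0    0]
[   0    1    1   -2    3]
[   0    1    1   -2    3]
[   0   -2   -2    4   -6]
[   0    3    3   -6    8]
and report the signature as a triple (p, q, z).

Answer: (1, 2, 2)

Derivation:
step 0: pivot -1 → sign −
step 1: pivot 1 → sign +
step 2: pivot -1 → sign −
step 3: row/col 3 already zero → sign 0
step 4: row/col 4 already zero → sign 0
signature = (1, 2, 2)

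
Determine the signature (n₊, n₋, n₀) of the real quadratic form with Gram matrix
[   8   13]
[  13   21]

step 0: pivot 8 → sign +
step 1: pivot -1/8 → sign −
signature = (1, 1, 0)

Answer: (1, 1, 0)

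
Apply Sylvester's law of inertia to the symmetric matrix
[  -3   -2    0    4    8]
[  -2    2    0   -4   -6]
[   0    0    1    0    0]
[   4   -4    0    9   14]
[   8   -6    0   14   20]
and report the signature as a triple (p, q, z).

Answer: (3, 2, 0)

Derivation:
step 0: pivot -3 → sign −
step 1: pivot 10/3 → sign +
step 2: pivot 1 → sign +
step 3: pivot 1 → sign +
step 4: pivot -6/5 → sign −
signature = (3, 2, 0)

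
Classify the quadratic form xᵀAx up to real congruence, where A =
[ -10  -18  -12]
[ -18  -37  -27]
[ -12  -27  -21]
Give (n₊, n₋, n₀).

Answer: (0, 3, 0)

Derivation:
step 0: pivot -10 → sign −
step 1: pivot -23/5 → sign −
step 2: pivot -6/23 → sign −
signature = (0, 3, 0)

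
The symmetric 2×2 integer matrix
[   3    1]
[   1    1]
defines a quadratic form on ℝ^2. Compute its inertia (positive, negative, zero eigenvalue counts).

step 0: pivot 3 → sign +
step 1: pivot 2/3 → sign +
signature = (2, 0, 0)

Answer: (2, 0, 0)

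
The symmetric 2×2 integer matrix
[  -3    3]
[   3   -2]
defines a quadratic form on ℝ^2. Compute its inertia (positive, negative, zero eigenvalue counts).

Answer: (1, 1, 0)

Derivation:
step 0: pivot -3 → sign −
step 1: pivot 1 → sign +
signature = (1, 1, 0)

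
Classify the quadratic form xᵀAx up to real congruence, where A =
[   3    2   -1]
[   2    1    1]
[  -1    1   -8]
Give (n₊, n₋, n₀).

step 0: pivot 3 → sign +
step 1: pivot -1/3 → sign −
step 2: row/col 2 already zero → sign 0
signature = (1, 1, 1)

Answer: (1, 1, 1)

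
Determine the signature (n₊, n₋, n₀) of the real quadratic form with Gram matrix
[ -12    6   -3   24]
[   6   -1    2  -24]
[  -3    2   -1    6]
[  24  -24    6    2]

step 0: pivot -12 → sign −
step 1: pivot 2 → sign +
step 2: pivot -3/8 → sign −
step 3: pivot 2 → sign +
signature = (2, 2, 0)

Answer: (2, 2, 0)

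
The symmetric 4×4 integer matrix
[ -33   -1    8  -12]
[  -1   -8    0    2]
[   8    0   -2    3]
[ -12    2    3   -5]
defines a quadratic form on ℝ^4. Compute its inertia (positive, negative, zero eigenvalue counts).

step 0: pivot -33 → sign −
step 1: pivot -263/33 → sign −
step 2: pivot -14/263 → sign −
step 3: pivot 1/14 → sign +
signature = (1, 3, 0)

Answer: (1, 3, 0)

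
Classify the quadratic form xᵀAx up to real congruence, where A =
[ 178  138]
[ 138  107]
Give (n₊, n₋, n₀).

Answer: (2, 0, 0)

Derivation:
step 0: pivot 178 → sign +
step 1: pivot 1/89 → sign +
signature = (2, 0, 0)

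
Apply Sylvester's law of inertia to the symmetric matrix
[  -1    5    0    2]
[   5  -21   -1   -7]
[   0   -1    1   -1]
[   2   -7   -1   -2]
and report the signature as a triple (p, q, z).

Answer: (2, 2, 0)

Derivation:
step 0: pivot -1 → sign −
step 1: pivot 4 → sign +
step 2: pivot 3/4 → sign +
step 3: pivot -1/3 → sign −
signature = (2, 2, 0)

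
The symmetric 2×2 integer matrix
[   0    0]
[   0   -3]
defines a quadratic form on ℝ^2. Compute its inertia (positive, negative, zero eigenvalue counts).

Answer: (0, 1, 1)

Derivation:
step 0: pivot -3 → sign −
step 1: row/col 1 already zero → sign 0
signature = (0, 1, 1)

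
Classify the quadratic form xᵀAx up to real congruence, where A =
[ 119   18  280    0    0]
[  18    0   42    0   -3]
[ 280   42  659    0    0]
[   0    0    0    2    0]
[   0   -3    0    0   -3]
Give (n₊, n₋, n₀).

step 0: pivot 119 → sign +
step 1: pivot -324/119 → sign −
step 2: pivot 2/9 → sign +
step 3: pivot 2 → sign +
step 4: pivot -3/8 → sign −
signature = (3, 2, 0)

Answer: (3, 2, 0)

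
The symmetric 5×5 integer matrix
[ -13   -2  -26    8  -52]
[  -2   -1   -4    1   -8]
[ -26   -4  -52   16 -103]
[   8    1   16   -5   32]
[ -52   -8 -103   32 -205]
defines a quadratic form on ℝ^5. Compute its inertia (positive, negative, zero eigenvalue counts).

step 0: pivot -13 → sign −
step 1: pivot -9/13 → sign −
step 2: pivot 3 → sign +
step 3: pivot -1/3 → sign −
step 4: row/col 4 already zero → sign 0
signature = (1, 3, 1)

Answer: (1, 3, 1)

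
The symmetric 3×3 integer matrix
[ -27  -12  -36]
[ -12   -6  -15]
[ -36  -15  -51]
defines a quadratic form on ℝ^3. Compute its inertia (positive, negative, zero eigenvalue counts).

Answer: (0, 3, 0)

Derivation:
step 0: pivot -27 → sign −
step 1: pivot -2/3 → sign −
step 2: pivot -3/2 → sign −
signature = (0, 3, 0)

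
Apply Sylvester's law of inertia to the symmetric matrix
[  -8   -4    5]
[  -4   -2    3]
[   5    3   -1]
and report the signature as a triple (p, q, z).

Answer: (1, 2, 0)

Derivation:
step 0: pivot -8 → sign −
step 1: pivot 17/8 → sign +
step 2: pivot -2/17 → sign −
signature = (1, 2, 0)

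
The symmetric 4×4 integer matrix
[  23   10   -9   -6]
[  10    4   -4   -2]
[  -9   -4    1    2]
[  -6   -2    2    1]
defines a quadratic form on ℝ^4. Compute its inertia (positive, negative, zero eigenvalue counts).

Answer: (2, 2, 0)

Derivation:
step 0: pivot 23 → sign +
step 1: pivot -8/23 → sign −
step 2: pivot -5/2 → sign −
step 3: pivot 3/5 → sign +
signature = (2, 2, 0)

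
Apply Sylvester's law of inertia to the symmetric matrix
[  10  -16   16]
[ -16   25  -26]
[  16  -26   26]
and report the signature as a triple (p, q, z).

Answer: (2, 1, 0)

Derivation:
step 0: pivot 10 → sign +
step 1: pivot -3/5 → sign −
step 2: pivot 2/3 → sign +
signature = (2, 1, 0)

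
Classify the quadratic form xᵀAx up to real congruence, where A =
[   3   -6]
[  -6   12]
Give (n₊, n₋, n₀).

step 0: pivot 3 → sign +
step 1: row/col 1 already zero → sign 0
signature = (1, 0, 1)

Answer: (1, 0, 1)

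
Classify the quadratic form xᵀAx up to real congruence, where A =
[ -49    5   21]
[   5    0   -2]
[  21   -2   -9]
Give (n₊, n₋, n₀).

Answer: (1, 2, 0)

Derivation:
step 0: pivot -49 → sign −
step 1: pivot 25/49 → sign +
step 2: pivot -1/25 → sign −
signature = (1, 2, 0)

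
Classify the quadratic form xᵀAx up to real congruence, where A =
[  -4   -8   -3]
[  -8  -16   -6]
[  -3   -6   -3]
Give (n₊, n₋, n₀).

Answer: (0, 2, 1)

Derivation:
step 0: pivot -4 → sign −
step 1: pivot -3/4 → sign −
step 2: row/col 2 already zero → sign 0
signature = (0, 2, 1)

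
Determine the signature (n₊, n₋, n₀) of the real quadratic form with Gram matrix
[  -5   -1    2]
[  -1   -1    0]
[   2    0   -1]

Answer: (0, 2, 1)

Derivation:
step 0: pivot -5 → sign −
step 1: pivot -4/5 → sign −
step 2: row/col 2 already zero → sign 0
signature = (0, 2, 1)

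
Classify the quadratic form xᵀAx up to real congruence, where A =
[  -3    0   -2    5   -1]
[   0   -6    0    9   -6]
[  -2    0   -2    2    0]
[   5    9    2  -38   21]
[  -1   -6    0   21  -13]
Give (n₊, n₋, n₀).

Answer: (0, 4, 1)

Derivation:
step 0: pivot -3 → sign −
step 1: pivot -6 → sign −
step 2: pivot -2/3 → sign −
step 3: pivot -27/2 → sign −
step 4: row/col 4 already zero → sign 0
signature = (0, 4, 1)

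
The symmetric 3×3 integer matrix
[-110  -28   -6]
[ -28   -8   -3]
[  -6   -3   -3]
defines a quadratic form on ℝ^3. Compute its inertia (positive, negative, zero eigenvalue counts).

Answer: (0, 3, 0)

Derivation:
step 0: pivot -110 → sign −
step 1: pivot -48/55 → sign −
step 2: pivot -3/16 → sign −
signature = (0, 3, 0)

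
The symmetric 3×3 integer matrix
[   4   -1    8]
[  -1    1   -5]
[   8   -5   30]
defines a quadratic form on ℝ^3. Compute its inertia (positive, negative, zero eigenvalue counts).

step 0: pivot 4 → sign +
step 1: pivot 3/4 → sign +
step 2: pivot 2 → sign +
signature = (3, 0, 0)

Answer: (3, 0, 0)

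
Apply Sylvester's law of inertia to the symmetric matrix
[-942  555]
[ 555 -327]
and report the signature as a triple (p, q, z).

Answer: (0, 2, 0)

Derivation:
step 0: pivot -942 → sign −
step 1: pivot -3/314 → sign −
signature = (0, 2, 0)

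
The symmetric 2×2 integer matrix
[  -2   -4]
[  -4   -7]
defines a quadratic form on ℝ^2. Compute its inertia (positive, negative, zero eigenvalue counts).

Answer: (1, 1, 0)

Derivation:
step 0: pivot -2 → sign −
step 1: pivot 1 → sign +
signature = (1, 1, 0)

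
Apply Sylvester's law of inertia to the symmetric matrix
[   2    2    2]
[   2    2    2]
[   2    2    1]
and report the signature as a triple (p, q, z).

Answer: (1, 1, 1)

Derivation:
step 0: pivot 2 → sign +
step 1: pivot -1 → sign −
step 2: row/col 2 already zero → sign 0
signature = (1, 1, 1)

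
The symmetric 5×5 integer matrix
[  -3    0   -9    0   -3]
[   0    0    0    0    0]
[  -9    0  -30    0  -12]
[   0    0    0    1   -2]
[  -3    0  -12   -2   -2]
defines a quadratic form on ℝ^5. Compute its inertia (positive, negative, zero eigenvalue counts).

Answer: (1, 2, 2)

Derivation:
step 0: pivot -3 → sign −
step 1: pivot -3 → sign −
step 2: pivot 1 → sign +
step 3: row/col 3 already zero → sign 0
step 4: row/col 4 already zero → sign 0
signature = (1, 2, 2)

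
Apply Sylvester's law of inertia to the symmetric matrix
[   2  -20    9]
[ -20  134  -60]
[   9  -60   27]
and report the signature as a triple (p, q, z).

Answer: (2, 1, 0)

Derivation:
step 0: pivot 2 → sign +
step 1: pivot -66 → sign −
step 2: pivot 3/22 → sign +
signature = (2, 1, 0)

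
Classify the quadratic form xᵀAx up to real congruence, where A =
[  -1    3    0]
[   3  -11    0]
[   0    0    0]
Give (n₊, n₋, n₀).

step 0: pivot -1 → sign −
step 1: pivot -2 → sign −
step 2: row/col 2 already zero → sign 0
signature = (0, 2, 1)

Answer: (0, 2, 1)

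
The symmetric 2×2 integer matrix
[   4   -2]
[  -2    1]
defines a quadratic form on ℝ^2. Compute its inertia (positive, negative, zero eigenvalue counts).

Answer: (1, 0, 1)

Derivation:
step 0: pivot 4 → sign +
step 1: row/col 1 already zero → sign 0
signature = (1, 0, 1)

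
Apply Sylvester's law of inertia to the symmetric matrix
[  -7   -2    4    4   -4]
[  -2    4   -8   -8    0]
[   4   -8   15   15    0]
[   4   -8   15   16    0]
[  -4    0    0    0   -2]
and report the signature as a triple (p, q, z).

Answer: (2, 2, 1)

Derivation:
step 0: pivot -7 → sign −
step 1: pivot 32/7 → sign +
step 2: pivot -1 → sign −
step 3: pivot 1 → sign +
step 4: row/col 4 already zero → sign 0
signature = (2, 2, 1)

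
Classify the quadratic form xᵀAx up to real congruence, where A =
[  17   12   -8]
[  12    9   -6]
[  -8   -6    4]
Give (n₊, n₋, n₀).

step 0: pivot 17 → sign +
step 1: pivot 9/17 → sign +
step 2: row/col 2 already zero → sign 0
signature = (2, 0, 1)

Answer: (2, 0, 1)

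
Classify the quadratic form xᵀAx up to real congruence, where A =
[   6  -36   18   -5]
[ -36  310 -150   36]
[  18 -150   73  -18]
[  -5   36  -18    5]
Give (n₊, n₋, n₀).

step 0: pivot 6 → sign +
step 1: pivot 94 → sign +
step 2: pivot 11/47 → sign +
step 3: pivot 1/66 → sign +
signature = (4, 0, 0)

Answer: (4, 0, 0)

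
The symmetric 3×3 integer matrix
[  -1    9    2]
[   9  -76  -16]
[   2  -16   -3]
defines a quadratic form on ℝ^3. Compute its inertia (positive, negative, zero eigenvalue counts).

step 0: pivot -1 → sign −
step 1: pivot 5 → sign +
step 2: pivot 1/5 → sign +
signature = (2, 1, 0)

Answer: (2, 1, 0)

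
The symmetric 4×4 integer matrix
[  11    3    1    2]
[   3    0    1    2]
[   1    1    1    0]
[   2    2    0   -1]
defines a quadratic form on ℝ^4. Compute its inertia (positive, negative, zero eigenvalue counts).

step 0: pivot 11 → sign +
step 1: pivot -9/11 → sign −
step 2: pivot 14/9 → sign +
step 3: pivot 3/7 → sign +
signature = (3, 1, 0)

Answer: (3, 1, 0)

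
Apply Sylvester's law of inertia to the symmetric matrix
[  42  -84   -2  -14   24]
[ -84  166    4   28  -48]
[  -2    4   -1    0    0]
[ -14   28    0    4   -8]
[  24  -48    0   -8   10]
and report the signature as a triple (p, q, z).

step 0: pivot 42 → sign +
step 1: pivot -2 → sign −
step 2: pivot -23/21 → sign −
step 3: pivot -6/23 → sign −
step 4: pivot -2/3 → sign −
signature = (1, 4, 0)

Answer: (1, 4, 0)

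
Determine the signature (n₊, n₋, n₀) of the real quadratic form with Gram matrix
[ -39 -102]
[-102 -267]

Answer: (0, 2, 0)

Derivation:
step 0: pivot -39 → sign −
step 1: pivot -3/13 → sign −
signature = (0, 2, 0)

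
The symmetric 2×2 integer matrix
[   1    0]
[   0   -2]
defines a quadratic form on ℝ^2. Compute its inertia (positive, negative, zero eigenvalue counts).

step 0: pivot 1 → sign +
step 1: pivot -2 → sign −
signature = (1, 1, 0)

Answer: (1, 1, 0)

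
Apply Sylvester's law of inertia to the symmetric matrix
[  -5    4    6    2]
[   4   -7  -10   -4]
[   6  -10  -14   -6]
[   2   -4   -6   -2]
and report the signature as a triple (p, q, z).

Answer: (1, 2, 1)

Derivation:
step 0: pivot -5 → sign −
step 1: pivot -19/5 → sign −
step 2: pivot 6/19 → sign +
step 3: row/col 3 already zero → sign 0
signature = (1, 2, 1)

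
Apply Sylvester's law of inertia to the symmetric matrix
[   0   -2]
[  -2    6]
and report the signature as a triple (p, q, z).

Answer: (1, 1, 0)

Derivation:
step 0: pivot 6 → sign +
step 1: pivot -2/3 → sign −
signature = (1, 1, 0)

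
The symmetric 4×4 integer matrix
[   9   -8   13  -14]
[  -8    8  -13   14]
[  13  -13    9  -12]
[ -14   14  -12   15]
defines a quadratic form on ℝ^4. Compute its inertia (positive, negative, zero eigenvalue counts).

step 0: pivot 9 → sign +
step 1: pivot 8/9 → sign +
step 2: pivot -97/8 → sign −
step 3: pivot 3/97 → sign +
signature = (3, 1, 0)

Answer: (3, 1, 0)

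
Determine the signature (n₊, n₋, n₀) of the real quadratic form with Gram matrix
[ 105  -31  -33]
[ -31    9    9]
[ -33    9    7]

step 0: pivot 105 → sign +
step 1: pivot -16/105 → sign −
step 2: pivot 1/4 → sign +
signature = (2, 1, 0)

Answer: (2, 1, 0)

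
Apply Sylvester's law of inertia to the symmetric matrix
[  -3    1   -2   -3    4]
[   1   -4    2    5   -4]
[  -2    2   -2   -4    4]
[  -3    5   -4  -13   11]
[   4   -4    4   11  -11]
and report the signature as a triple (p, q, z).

Answer: (0, 5, 0)

Derivation:
step 0: pivot -3 → sign −
step 1: pivot -11/3 → sign −
step 2: pivot -2/11 → sign −
step 3: pivot -4 → sign −
step 4: pivot -3/4 → sign −
signature = (0, 5, 0)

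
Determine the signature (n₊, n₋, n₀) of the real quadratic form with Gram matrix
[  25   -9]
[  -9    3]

step 0: pivot 25 → sign +
step 1: pivot -6/25 → sign −
signature = (1, 1, 0)

Answer: (1, 1, 0)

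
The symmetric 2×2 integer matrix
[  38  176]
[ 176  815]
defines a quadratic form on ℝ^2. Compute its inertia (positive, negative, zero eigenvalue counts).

step 0: pivot 38 → sign +
step 1: pivot -3/19 → sign −
signature = (1, 1, 0)

Answer: (1, 1, 0)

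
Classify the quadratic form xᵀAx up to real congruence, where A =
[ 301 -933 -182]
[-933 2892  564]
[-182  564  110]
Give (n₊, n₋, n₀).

step 0: pivot 301 → sign +
step 1: pivot 3/301 → sign +
step 2: pivot -2 → sign −
signature = (2, 1, 0)

Answer: (2, 1, 0)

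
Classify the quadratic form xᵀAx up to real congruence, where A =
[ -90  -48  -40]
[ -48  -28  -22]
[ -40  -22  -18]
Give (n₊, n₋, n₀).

step 0: pivot -90 → sign −
step 1: pivot -12/5 → sign −
step 2: pivot -1/27 → sign −
signature = (0, 3, 0)

Answer: (0, 3, 0)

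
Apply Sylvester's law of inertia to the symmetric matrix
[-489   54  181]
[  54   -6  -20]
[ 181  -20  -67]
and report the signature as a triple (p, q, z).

Answer: (0, 2, 1)

Derivation:
step 0: pivot -489 → sign −
step 1: pivot -6/163 → sign −
step 2: row/col 2 already zero → sign 0
signature = (0, 2, 1)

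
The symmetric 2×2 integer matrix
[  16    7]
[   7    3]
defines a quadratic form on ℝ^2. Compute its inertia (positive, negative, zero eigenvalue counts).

step 0: pivot 16 → sign +
step 1: pivot -1/16 → sign −
signature = (1, 1, 0)

Answer: (1, 1, 0)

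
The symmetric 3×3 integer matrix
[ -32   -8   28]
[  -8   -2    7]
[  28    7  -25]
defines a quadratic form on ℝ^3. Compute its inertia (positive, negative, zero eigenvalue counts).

step 0: pivot -32 → sign −
step 1: pivot -1/2 → sign −
step 2: row/col 2 already zero → sign 0
signature = (0, 2, 1)

Answer: (0, 2, 1)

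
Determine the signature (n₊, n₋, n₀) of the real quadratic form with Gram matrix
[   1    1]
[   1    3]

Answer: (2, 0, 0)

Derivation:
step 0: pivot 1 → sign +
step 1: pivot 2 → sign +
signature = (2, 0, 0)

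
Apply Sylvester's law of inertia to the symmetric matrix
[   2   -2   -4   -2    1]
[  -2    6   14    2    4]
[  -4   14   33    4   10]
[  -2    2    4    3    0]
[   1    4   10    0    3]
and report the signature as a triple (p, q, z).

step 0: pivot 2 → sign +
step 1: pivot 4 → sign +
step 2: pivot 1 → sign +
step 3: pivot -19/4 → sign −
step 4: pivot 1/19 → sign +
signature = (4, 1, 0)

Answer: (4, 1, 0)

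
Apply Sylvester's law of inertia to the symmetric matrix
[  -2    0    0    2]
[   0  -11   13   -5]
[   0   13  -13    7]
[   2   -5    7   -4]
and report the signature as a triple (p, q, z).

step 0: pivot -2 → sign −
step 1: pivot -11 → sign −
step 2: pivot 26/11 → sign +
step 3: pivot -3/13 → sign −
signature = (1, 3, 0)

Answer: (1, 3, 0)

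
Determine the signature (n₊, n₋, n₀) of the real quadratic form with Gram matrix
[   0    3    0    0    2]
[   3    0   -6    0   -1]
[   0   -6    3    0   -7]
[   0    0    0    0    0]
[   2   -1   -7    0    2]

step 0: pivot 6 → sign +
step 1: pivot -3/2 → sign −
step 2: pivot 3 → sign +
step 3: pivot 1/3 → sign +
step 4: row/col 4 already zero → sign 0
signature = (3, 1, 1)

Answer: (3, 1, 1)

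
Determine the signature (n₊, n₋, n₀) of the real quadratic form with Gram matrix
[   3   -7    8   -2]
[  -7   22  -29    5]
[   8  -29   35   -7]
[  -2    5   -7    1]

step 0: pivot 3 → sign +
step 1: pivot 17/3 → sign +
step 2: pivot -88/17 → sign −
step 3: pivot -3/22 → sign −
signature = (2, 2, 0)

Answer: (2, 2, 0)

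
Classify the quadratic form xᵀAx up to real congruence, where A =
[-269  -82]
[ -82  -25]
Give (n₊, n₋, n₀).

Answer: (0, 2, 0)

Derivation:
step 0: pivot -269 → sign −
step 1: pivot -1/269 → sign −
signature = (0, 2, 0)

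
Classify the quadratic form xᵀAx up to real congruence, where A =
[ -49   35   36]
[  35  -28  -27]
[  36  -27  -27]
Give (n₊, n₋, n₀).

step 0: pivot -49 → sign −
step 1: pivot -3 → sign −
step 2: row/col 2 already zero → sign 0
signature = (0, 2, 1)

Answer: (0, 2, 1)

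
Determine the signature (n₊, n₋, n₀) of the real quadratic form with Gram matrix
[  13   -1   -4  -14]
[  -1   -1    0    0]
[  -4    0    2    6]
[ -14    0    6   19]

Answer: (3, 1, 0)

Derivation:
step 0: pivot 13 → sign +
step 1: pivot -14/13 → sign −
step 2: pivot 6/7 → sign +
step 3: pivot 1/3 → sign +
signature = (3, 1, 0)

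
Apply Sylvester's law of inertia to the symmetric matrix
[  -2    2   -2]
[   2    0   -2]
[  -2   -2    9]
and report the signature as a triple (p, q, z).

Answer: (2, 1, 0)

Derivation:
step 0: pivot -2 → sign −
step 1: pivot 2 → sign +
step 2: pivot 3 → sign +
signature = (2, 1, 0)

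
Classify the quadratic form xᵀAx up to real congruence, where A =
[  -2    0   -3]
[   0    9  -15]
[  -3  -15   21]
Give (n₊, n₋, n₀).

Answer: (2, 1, 0)

Derivation:
step 0: pivot -2 → sign −
step 1: pivot 9 → sign +
step 2: pivot 1/2 → sign +
signature = (2, 1, 0)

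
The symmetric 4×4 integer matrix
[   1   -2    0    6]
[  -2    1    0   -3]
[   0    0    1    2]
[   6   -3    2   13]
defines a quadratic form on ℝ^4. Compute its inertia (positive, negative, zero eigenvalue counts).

step 0: pivot 1 → sign +
step 1: pivot -3 → sign −
step 2: pivot 1 → sign +
step 3: row/col 3 already zero → sign 0
signature = (2, 1, 1)

Answer: (2, 1, 1)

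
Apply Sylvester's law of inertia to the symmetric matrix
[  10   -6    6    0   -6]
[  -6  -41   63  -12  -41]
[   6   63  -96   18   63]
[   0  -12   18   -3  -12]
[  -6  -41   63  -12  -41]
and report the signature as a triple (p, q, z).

Answer: (2, 2, 1)

Derivation:
step 0: pivot 10 → sign +
step 1: pivot -223/5 → sign −
step 2: pivot -33/223 → sign −
step 3: pivot 3/11 → sign +
step 4: row/col 4 already zero → sign 0
signature = (2, 2, 1)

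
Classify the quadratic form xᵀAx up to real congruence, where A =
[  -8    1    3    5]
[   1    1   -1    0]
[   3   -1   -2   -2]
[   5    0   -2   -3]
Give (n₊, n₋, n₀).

step 0: pivot -8 → sign −
step 1: pivot 9/8 → sign +
step 2: pivot -11/9 → sign −
step 3: pivot -2/11 → sign −
signature = (1, 3, 0)

Answer: (1, 3, 0)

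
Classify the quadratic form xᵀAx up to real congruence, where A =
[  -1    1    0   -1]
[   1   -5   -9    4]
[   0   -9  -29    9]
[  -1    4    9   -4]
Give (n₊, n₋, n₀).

Answer: (0, 4, 0)

Derivation:
step 0: pivot -1 → sign −
step 1: pivot -4 → sign −
step 2: pivot -35/4 → sign −
step 3: pivot -6/35 → sign −
signature = (0, 4, 0)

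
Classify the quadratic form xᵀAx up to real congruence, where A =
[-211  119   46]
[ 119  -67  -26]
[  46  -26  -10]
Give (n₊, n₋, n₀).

Answer: (1, 1, 1)

Derivation:
step 0: pivot -211 → sign −
step 1: pivot 24/211 → sign +
step 2: row/col 2 already zero → sign 0
signature = (1, 1, 1)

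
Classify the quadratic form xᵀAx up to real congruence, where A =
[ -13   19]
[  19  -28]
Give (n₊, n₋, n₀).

step 0: pivot -13 → sign −
step 1: pivot -3/13 → sign −
signature = (0, 2, 0)

Answer: (0, 2, 0)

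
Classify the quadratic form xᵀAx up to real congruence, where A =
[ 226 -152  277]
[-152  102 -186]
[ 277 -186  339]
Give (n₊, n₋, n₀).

Answer: (1, 2, 0)

Derivation:
step 0: pivot 226 → sign +
step 1: pivot -26/113 → sign −
step 2: pivot -3/26 → sign −
signature = (1, 2, 0)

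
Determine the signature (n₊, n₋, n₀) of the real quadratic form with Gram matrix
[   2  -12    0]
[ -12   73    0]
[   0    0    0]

Answer: (2, 0, 1)

Derivation:
step 0: pivot 2 → sign +
step 1: pivot 1 → sign +
step 2: row/col 2 already zero → sign 0
signature = (2, 0, 1)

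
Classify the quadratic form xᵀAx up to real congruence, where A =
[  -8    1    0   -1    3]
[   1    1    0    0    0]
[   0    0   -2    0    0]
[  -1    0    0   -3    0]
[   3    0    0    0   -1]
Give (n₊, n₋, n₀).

Answer: (2, 3, 0)

Derivation:
step 0: pivot -8 → sign −
step 1: pivot 9/8 → sign +
step 2: pivot -2 → sign −
step 3: pivot -26/9 → sign −
step 4: pivot 1/26 → sign +
signature = (2, 3, 0)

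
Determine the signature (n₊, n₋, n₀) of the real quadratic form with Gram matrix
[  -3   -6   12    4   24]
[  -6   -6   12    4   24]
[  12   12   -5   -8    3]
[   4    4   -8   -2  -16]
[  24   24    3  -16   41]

step 0: pivot -3 → sign −
step 1: pivot 6 → sign +
step 2: pivot 19 → sign +
step 3: pivot 2/3 → sign +
step 4: pivot 2/19 → sign +
signature = (4, 1, 0)

Answer: (4, 1, 0)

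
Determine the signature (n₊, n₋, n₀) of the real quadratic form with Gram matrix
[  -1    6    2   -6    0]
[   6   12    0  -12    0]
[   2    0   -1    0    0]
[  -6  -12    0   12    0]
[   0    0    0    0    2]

step 0: pivot -1 → sign −
step 1: pivot 48 → sign +
step 2: pivot 2 → sign +
step 3: row/col 3 already zero → sign 0
step 4: row/col 4 already zero → sign 0
signature = (2, 1, 2)

Answer: (2, 1, 2)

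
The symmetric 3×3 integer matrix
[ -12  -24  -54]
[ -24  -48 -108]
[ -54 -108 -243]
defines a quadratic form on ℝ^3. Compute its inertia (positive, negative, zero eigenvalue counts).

Answer: (0, 1, 2)

Derivation:
step 0: pivot -12 → sign −
step 1: row/col 1 already zero → sign 0
step 2: row/col 2 already zero → sign 0
signature = (0, 1, 2)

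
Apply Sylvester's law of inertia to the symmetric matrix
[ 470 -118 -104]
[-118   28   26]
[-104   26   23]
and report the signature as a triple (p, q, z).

Answer: (1, 2, 0)

Derivation:
step 0: pivot 470 → sign +
step 1: pivot -382/235 → sign −
step 2: pivot -1/191 → sign −
signature = (1, 2, 0)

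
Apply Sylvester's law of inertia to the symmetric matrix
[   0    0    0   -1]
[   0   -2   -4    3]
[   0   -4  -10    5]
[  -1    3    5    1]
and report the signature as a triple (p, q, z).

Answer: (1, 3, 0)

Derivation:
step 0: pivot -2 → sign −
step 1: pivot -2 → sign −
step 2: pivot 6 → sign +
step 3: pivot -1/6 → sign −
signature = (1, 3, 0)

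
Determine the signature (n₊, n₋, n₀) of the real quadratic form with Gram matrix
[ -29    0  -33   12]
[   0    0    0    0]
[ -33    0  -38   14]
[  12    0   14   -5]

step 0: pivot -29 → sign −
step 1: pivot -13/29 → sign −
step 2: pivot 3/13 → sign +
step 3: row/col 3 already zero → sign 0
signature = (1, 2, 1)

Answer: (1, 2, 1)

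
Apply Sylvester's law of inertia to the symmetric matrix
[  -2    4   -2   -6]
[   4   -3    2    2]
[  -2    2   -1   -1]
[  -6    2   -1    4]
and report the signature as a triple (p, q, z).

Answer: (2, 2, 0)

Derivation:
step 0: pivot -2 → sign −
step 1: pivot 5 → sign +
step 2: pivot 1/5 → sign +
step 3: pivot -3 → sign −
signature = (2, 2, 0)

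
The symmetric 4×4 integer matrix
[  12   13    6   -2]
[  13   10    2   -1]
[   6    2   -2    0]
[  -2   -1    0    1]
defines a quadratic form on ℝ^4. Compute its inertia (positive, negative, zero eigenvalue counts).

step 0: pivot 12 → sign +
step 1: pivot -49/12 → sign −
step 2: pivot -2/49 → sign −
step 3: pivot 3 → sign +
signature = (2, 2, 0)

Answer: (2, 2, 0)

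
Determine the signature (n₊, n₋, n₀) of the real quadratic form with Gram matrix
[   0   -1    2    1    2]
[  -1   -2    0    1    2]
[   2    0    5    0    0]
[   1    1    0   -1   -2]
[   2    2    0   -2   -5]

step 0: pivot -2 → sign −
step 1: pivot 1/2 → sign +
step 2: pivot -3 → sign −
step 3: pivot 1/3 → sign +
step 4: pivot -1 → sign −
signature = (2, 3, 0)

Answer: (2, 3, 0)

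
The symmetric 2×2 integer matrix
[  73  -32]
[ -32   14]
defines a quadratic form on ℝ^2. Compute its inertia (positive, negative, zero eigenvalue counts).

Answer: (1, 1, 0)

Derivation:
step 0: pivot 73 → sign +
step 1: pivot -2/73 → sign −
signature = (1, 1, 0)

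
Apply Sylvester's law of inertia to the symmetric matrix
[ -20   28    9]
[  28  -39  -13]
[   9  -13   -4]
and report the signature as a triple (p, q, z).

step 0: pivot -20 → sign −
step 1: pivot 1/5 → sign +
step 2: pivot -3/4 → sign −
signature = (1, 2, 0)

Answer: (1, 2, 0)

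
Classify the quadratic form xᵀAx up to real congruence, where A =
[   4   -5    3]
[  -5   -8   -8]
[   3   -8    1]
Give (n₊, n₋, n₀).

step 0: pivot 4 → sign +
step 1: pivot -57/4 → sign −
step 2: pivot 1/57 → sign +
signature = (2, 1, 0)

Answer: (2, 1, 0)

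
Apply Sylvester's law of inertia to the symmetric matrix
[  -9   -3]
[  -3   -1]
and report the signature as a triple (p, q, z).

Answer: (0, 1, 1)

Derivation:
step 0: pivot -9 → sign −
step 1: row/col 1 already zero → sign 0
signature = (0, 1, 1)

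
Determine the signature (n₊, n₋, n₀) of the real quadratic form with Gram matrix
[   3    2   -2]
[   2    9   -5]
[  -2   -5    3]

Answer: (2, 1, 0)

Derivation:
step 0: pivot 3 → sign +
step 1: pivot 23/3 → sign +
step 2: pivot -2/23 → sign −
signature = (2, 1, 0)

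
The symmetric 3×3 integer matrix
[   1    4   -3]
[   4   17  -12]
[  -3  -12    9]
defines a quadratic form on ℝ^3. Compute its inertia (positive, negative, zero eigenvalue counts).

Answer: (2, 0, 1)

Derivation:
step 0: pivot 1 → sign +
step 1: pivot 1 → sign +
step 2: row/col 2 already zero → sign 0
signature = (2, 0, 1)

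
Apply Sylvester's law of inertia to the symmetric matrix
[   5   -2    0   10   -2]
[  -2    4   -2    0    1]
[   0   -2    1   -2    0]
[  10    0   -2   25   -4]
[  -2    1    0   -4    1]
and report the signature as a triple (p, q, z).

step 0: pivot 5 → sign +
step 1: pivot 16/5 → sign +
step 2: pivot -1/4 → sign −
step 3: pivot 1 → sign +
step 4: pivot 1/4 → sign +
signature = (4, 1, 0)

Answer: (4, 1, 0)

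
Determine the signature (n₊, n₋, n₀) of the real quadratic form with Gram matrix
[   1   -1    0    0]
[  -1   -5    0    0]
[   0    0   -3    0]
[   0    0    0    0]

Answer: (1, 2, 1)

Derivation:
step 0: pivot 1 → sign +
step 1: pivot -6 → sign −
step 2: pivot -3 → sign −
step 3: row/col 3 already zero → sign 0
signature = (1, 2, 1)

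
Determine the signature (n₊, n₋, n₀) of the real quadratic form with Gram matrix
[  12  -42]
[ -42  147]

step 0: pivot 12 → sign +
step 1: row/col 1 already zero → sign 0
signature = (1, 0, 1)

Answer: (1, 0, 1)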